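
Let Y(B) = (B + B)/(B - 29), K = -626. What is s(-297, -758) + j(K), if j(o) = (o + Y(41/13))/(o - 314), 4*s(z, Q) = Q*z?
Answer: 8888079689/157920 ≈ 56282.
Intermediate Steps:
s(z, Q) = Q*z/4 (s(z, Q) = (Q*z)/4 = Q*z/4)
Y(B) = 2*B/(-29 + B) (Y(B) = (2*B)/(-29 + B) = 2*B/(-29 + B))
j(o) = (-41/168 + o)/(-314 + o) (j(o) = (o + 2*(41/13)/(-29 + 41/13))/(o - 314) = (o + 2*(41*(1/13))/(-29 + 41*(1/13)))/(-314 + o) = (o + 2*(41/13)/(-29 + 41/13))/(-314 + o) = (o + 2*(41/13)/(-336/13))/(-314 + o) = (o + 2*(41/13)*(-13/336))/(-314 + o) = (o - 41/168)/(-314 + o) = (-41/168 + o)/(-314 + o))
s(-297, -758) + j(K) = (1/4)*(-758)*(-297) + (-41/168 - 626)/(-314 - 626) = 112563/2 - 105209/168/(-940) = 112563/2 - 1/940*(-105209/168) = 112563/2 + 105209/157920 = 8888079689/157920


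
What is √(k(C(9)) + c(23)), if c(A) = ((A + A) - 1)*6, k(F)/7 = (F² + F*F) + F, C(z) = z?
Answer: 3*√163 ≈ 38.301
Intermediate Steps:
k(F) = 7*F + 14*F² (k(F) = 7*((F² + F*F) + F) = 7*((F² + F²) + F) = 7*(2*F² + F) = 7*(F + 2*F²) = 7*F + 14*F²)
c(A) = -6 + 12*A (c(A) = (2*A - 1)*6 = (-1 + 2*A)*6 = -6 + 12*A)
√(k(C(9)) + c(23)) = √(7*9*(1 + 2*9) + (-6 + 12*23)) = √(7*9*(1 + 18) + (-6 + 276)) = √(7*9*19 + 270) = √(1197 + 270) = √1467 = 3*√163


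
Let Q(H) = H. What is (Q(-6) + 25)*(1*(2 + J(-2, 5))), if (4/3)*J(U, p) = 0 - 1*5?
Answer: -133/4 ≈ -33.250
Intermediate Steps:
J(U, p) = -15/4 (J(U, p) = 3*(0 - 1*5)/4 = 3*(0 - 5)/4 = (3/4)*(-5) = -15/4)
(Q(-6) + 25)*(1*(2 + J(-2, 5))) = (-6 + 25)*(1*(2 - 15/4)) = 19*(1*(-7/4)) = 19*(-7/4) = -133/4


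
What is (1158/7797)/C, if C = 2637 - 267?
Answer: 193/3079815 ≈ 6.2666e-5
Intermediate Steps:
C = 2370
(1158/7797)/C = (1158/7797)/2370 = (1158*(1/7797))*(1/2370) = (386/2599)*(1/2370) = 193/3079815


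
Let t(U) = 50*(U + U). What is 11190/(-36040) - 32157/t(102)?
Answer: -624057/180200 ≈ -3.4631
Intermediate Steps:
t(U) = 100*U (t(U) = 50*(2*U) = 100*U)
11190/(-36040) - 32157/t(102) = 11190/(-36040) - 32157/(100*102) = 11190*(-1/36040) - 32157/10200 = -1119/3604 - 32157*1/10200 = -1119/3604 - 10719/3400 = -624057/180200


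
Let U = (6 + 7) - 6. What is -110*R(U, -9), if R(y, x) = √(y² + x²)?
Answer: -110*√130 ≈ -1254.2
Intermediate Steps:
U = 7 (U = 13 - 6 = 7)
R(y, x) = √(x² + y²)
-110*R(U, -9) = -110*√((-9)² + 7²) = -110*√(81 + 49) = -110*√130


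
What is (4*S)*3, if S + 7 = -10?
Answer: -204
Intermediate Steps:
S = -17 (S = -7 - 10 = -17)
(4*S)*3 = (4*(-17))*3 = -68*3 = -204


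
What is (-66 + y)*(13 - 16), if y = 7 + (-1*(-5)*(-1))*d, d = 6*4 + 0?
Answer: 537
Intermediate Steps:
d = 24 (d = 24 + 0 = 24)
y = -113 (y = 7 + (-1*(-5)*(-1))*24 = 7 + (5*(-1))*24 = 7 - 5*24 = 7 - 120 = -113)
(-66 + y)*(13 - 16) = (-66 - 113)*(13 - 16) = -179*(-3) = 537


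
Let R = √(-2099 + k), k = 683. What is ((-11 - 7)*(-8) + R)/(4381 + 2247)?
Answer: 36/1657 + I*√354/3314 ≈ 0.021726 + 0.0056774*I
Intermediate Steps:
R = 2*I*√354 (R = √(-2099 + 683) = √(-1416) = 2*I*√354 ≈ 37.63*I)
((-11 - 7)*(-8) + R)/(4381 + 2247) = ((-11 - 7)*(-8) + 2*I*√354)/(4381 + 2247) = (-18*(-8) + 2*I*√354)/6628 = (144 + 2*I*√354)*(1/6628) = 36/1657 + I*√354/3314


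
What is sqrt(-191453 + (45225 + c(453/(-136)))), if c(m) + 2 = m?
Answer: I*sqrt(676182922)/68 ≈ 382.4*I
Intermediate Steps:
c(m) = -2 + m
sqrt(-191453 + (45225 + c(453/(-136)))) = sqrt(-191453 + (45225 + (-2 + 453/(-136)))) = sqrt(-191453 + (45225 + (-2 + 453*(-1/136)))) = sqrt(-191453 + (45225 + (-2 - 453/136))) = sqrt(-191453 + (45225 - 725/136)) = sqrt(-191453 + 6149875/136) = sqrt(-19887733/136) = I*sqrt(676182922)/68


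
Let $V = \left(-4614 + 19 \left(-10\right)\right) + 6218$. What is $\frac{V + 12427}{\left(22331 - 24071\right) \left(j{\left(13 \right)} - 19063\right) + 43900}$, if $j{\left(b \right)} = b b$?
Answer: $\frac{13841}{32919460} \approx 0.00042045$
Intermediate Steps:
$j{\left(b \right)} = b^{2}$
$V = 1414$ ($V = \left(-4614 - 190\right) + 6218 = -4804 + 6218 = 1414$)
$\frac{V + 12427}{\left(22331 - 24071\right) \left(j{\left(13 \right)} - 19063\right) + 43900} = \frac{1414 + 12427}{\left(22331 - 24071\right) \left(13^{2} - 19063\right) + 43900} = \frac{13841}{- 1740 \left(169 - 19063\right) + 43900} = \frac{13841}{\left(-1740\right) \left(-18894\right) + 43900} = \frac{13841}{32875560 + 43900} = \frac{13841}{32919460}$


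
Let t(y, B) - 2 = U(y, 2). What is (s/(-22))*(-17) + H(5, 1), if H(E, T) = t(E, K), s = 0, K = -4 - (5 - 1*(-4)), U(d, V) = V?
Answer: 4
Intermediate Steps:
K = -13 (K = -4 - (5 + 4) = -4 - 1*9 = -4 - 9 = -13)
t(y, B) = 4 (t(y, B) = 2 + 2 = 4)
H(E, T) = 4
(s/(-22))*(-17) + H(5, 1) = (0/(-22))*(-17) + 4 = (0*(-1/22))*(-17) + 4 = 0*(-17) + 4 = 0 + 4 = 4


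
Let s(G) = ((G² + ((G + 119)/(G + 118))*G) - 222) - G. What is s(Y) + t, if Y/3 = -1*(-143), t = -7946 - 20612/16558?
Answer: 796458668458/4528613 ≈ 1.7587e+5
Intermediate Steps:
t = -65795240/8279 (t = -7946 - 20612/16558 = -7946 - 1*10306/8279 = -7946 - 10306/8279 = -65795240/8279 ≈ -7947.2)
Y = 429 (Y = 3*(-1*(-143)) = 3*143 = 429)
s(G) = -222 + G² - G + G*(119 + G)/(118 + G) (s(G) = ((G² + ((119 + G)/(118 + G))*G) - 222) - G = ((G² + G*(119 + G)/(118 + G)) - 222) - G = (-222 + G² + G*(119 + G)/(118 + G)) - G = -222 + G² - G + G*(119 + G)/(118 + G))
s(Y) + t = (-26196 + 429³ - 221*429 + 118*429²)/(118 + 429) - 65795240/8279 = (-26196 + 78953589 - 94809 + 118*184041)/547 - 65795240/8279 = (-26196 + 78953589 - 94809 + 21716838)/547 - 65795240/8279 = (1/547)*100549422 - 65795240/8279 = 100549422/547 - 65795240/8279 = 796458668458/4528613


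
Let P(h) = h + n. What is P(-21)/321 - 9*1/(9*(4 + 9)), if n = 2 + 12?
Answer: -412/4173 ≈ -0.098730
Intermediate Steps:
n = 14
P(h) = 14 + h (P(h) = h + 14 = 14 + h)
P(-21)/321 - 9*1/(9*(4 + 9)) = (14 - 21)/321 - 9*1/(9*(4 + 9)) = -7*1/321 - 9/(13*9) = -7/321 - 9/117 = -7/321 - 9*1/117 = -7/321 - 1/13 = -412/4173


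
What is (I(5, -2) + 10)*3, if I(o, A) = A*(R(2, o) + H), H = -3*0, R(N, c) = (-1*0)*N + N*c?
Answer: -30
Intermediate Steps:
R(N, c) = N*c (R(N, c) = 0*N + N*c = 0 + N*c = N*c)
H = 0
I(o, A) = 2*A*o (I(o, A) = A*(2*o + 0) = A*(2*o) = 2*A*o)
(I(5, -2) + 10)*3 = (2*(-2)*5 + 10)*3 = (-20 + 10)*3 = -10*3 = -30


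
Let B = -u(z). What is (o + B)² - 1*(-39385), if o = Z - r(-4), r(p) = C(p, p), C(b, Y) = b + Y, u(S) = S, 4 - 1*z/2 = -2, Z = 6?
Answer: 39389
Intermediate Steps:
z = 12 (z = 8 - 2*(-2) = 8 + 4 = 12)
C(b, Y) = Y + b
r(p) = 2*p (r(p) = p + p = 2*p)
o = 14 (o = 6 - 2*(-4) = 6 - 1*(-8) = 6 + 8 = 14)
B = -12 (B = -1*12 = -12)
(o + B)² - 1*(-39385) = (14 - 12)² - 1*(-39385) = 2² + 39385 = 4 + 39385 = 39389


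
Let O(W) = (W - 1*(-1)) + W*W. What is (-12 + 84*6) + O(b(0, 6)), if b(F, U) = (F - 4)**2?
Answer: 765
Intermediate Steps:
b(F, U) = (-4 + F)**2
O(W) = 1 + W + W**2 (O(W) = (W + 1) + W**2 = (1 + W) + W**2 = 1 + W + W**2)
(-12 + 84*6) + O(b(0, 6)) = (-12 + 84*6) + (1 + (-4 + 0)**2 + ((-4 + 0)**2)**2) = (-12 + 504) + (1 + (-4)**2 + ((-4)**2)**2) = 492 + (1 + 16 + 16**2) = 492 + (1 + 16 + 256) = 492 + 273 = 765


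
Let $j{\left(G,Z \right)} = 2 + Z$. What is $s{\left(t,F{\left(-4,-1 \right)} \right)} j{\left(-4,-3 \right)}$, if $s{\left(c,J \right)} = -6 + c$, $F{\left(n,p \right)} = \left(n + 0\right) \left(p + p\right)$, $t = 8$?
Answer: $-2$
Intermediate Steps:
$F{\left(n,p \right)} = 2 n p$ ($F{\left(n,p \right)} = n 2 p = 2 n p$)
$s{\left(t,F{\left(-4,-1 \right)} \right)} j{\left(-4,-3 \right)} = \left(-6 + 8\right) \left(2 - 3\right) = 2 \left(-1\right) = -2$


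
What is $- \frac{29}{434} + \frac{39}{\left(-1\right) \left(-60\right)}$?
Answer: $\frac{2531}{4340} \approx 0.58318$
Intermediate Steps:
$- \frac{29}{434} + \frac{39}{\left(-1\right) \left(-60\right)} = \left(-29\right) \frac{1}{434} + \frac{39}{60} = - \frac{29}{434} + 39 \cdot \frac{1}{60} = - \frac{29}{434} + \frac{13}{20} = \frac{2531}{4340}$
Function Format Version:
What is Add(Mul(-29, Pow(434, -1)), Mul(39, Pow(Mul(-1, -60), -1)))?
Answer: Rational(2531, 4340) ≈ 0.58318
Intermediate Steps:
Add(Mul(-29, Pow(434, -1)), Mul(39, Pow(Mul(-1, -60), -1))) = Add(Mul(-29, Rational(1, 434)), Mul(39, Pow(60, -1))) = Add(Rational(-29, 434), Mul(39, Rational(1, 60))) = Add(Rational(-29, 434), Rational(13, 20)) = Rational(2531, 4340)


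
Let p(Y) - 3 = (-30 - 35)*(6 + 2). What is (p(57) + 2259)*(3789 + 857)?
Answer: 8093332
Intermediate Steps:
p(Y) = -517 (p(Y) = 3 + (-30 - 35)*(6 + 2) = 3 - 65*8 = 3 - 520 = -517)
(p(57) + 2259)*(3789 + 857) = (-517 + 2259)*(3789 + 857) = 1742*4646 = 8093332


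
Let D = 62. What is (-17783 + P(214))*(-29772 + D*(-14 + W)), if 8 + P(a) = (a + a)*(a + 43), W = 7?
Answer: -2785144230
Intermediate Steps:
P(a) = -8 + 2*a*(43 + a) (P(a) = -8 + (a + a)*(a + 43) = -8 + (2*a)*(43 + a) = -8 + 2*a*(43 + a))
(-17783 + P(214))*(-29772 + D*(-14 + W)) = (-17783 + (-8 + 2*214² + 86*214))*(-29772 + 62*(-14 + 7)) = (-17783 + (-8 + 2*45796 + 18404))*(-29772 + 62*(-7)) = (-17783 + (-8 + 91592 + 18404))*(-29772 - 434) = (-17783 + 109988)*(-30206) = 92205*(-30206) = -2785144230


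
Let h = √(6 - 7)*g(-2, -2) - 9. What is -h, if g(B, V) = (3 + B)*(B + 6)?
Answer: 9 - 4*I ≈ 9.0 - 4.0*I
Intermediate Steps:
g(B, V) = (3 + B)*(6 + B)
h = -9 + 4*I (h = √(6 - 7)*(18 + (-2)² + 9*(-2)) - 9 = √(-1)*(18 + 4 - 18) - 9 = I*4 - 9 = 4*I - 9 = -9 + 4*I ≈ -9.0 + 4.0*I)
-h = -(-9 + 4*I) = 9 - 4*I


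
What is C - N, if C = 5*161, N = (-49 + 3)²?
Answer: -1311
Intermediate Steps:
N = 2116 (N = (-46)² = 2116)
C = 805
C - N = 805 - 1*2116 = 805 - 2116 = -1311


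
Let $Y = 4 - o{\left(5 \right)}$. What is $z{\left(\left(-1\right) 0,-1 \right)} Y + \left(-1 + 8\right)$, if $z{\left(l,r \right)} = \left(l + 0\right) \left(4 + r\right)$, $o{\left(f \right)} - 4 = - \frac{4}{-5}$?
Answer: $7$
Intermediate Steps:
$o{\left(f \right)} = \frac{24}{5}$ ($o{\left(f \right)} = 4 - \frac{4}{-5} = 4 - - \frac{4}{5} = 4 + \frac{4}{5} = \frac{24}{5}$)
$z{\left(l,r \right)} = l \left(4 + r\right)$
$Y = - \frac{4}{5}$ ($Y = 4 - \frac{24}{5} = - \frac{4}{5} \approx -0.8$)
$z{\left(\left(-1\right) 0,-1 \right)} Y + \left(-1 + 8\right) = \left(-1\right) 0 \left(4 - 1\right) \left(- \frac{4}{5}\right) + \left(-1 + 8\right) = 0 \cdot 3 \left(- \frac{4}{5}\right) + 7 = 0 \left(- \frac{4}{5}\right) + 7 = 0 + 7 = 7$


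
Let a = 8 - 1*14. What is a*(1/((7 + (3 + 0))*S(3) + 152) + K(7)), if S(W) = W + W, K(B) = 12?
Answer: -7635/106 ≈ -72.028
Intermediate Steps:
S(W) = 2*W
a = -6 (a = 8 - 14 = -6)
a*(1/((7 + (3 + 0))*S(3) + 152) + K(7)) = -6*(1/((7 + (3 + 0))*(2*3) + 152) + 12) = -6*(1/((7 + 3)*6 + 152) + 12) = -6*(1/(10*6 + 152) + 12) = -6*(1/(60 + 152) + 12) = -6*(1/212 + 12) = -6*2545/212 = -7635/106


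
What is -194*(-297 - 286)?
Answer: 113102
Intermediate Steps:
-194*(-297 - 286) = -194*(-583) = 113102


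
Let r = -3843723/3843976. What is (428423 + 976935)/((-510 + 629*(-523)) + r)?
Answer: -5402162423408/1266505524275 ≈ -4.2654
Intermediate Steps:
r = -3843723/3843976 (r = -3843723*1/3843976 = -3843723/3843976 ≈ -0.99993)
(428423 + 976935)/((-510 + 629*(-523)) + r) = (428423 + 976935)/((-510 + 629*(-523)) - 3843723/3843976) = 1405358/((-510 - 328967) - 3843723/3843976) = 1405358/(-329477 - 3843723/3843976) = 1405358/(-1266505524275/3843976) = 1405358*(-3843976/1266505524275) = -5402162423408/1266505524275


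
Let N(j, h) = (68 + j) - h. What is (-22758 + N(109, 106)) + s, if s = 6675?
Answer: -16012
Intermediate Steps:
N(j, h) = 68 + j - h
(-22758 + N(109, 106)) + s = (-22758 + (68 + 109 - 1*106)) + 6675 = (-22758 + (68 + 109 - 106)) + 6675 = (-22758 + 71) + 6675 = -22687 + 6675 = -16012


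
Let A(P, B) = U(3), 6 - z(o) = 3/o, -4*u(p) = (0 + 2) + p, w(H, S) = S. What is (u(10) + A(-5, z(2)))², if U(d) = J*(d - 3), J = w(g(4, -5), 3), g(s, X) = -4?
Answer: 9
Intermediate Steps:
J = 3
u(p) = -½ - p/4 (u(p) = -((0 + 2) + p)/4 = -(2 + p)/4 = -½ - p/4)
z(o) = 6 - 3/o
U(d) = -9 + 3*d (U(d) = 3*(d - 3) = 3*(-3 + d) = -9 + 3*d)
A(P, B) = 0 (A(P, B) = -9 + 3*3 = -9 + 9 = 0)
(u(10) + A(-5, z(2)))² = ((-½ - ¼*10) + 0)² = ((-½ - 5/2) + 0)² = (-3 + 0)² = (-3)² = 9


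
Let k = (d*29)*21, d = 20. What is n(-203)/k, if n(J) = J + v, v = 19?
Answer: -46/3045 ≈ -0.015107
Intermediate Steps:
n(J) = 19 + J (n(J) = J + 19 = 19 + J)
k = 12180 (k = (20*29)*21 = 580*21 = 12180)
n(-203)/k = (19 - 203)/12180 = -184*1/12180 = -46/3045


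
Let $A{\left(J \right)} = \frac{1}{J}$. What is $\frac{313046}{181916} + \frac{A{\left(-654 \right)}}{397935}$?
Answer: $\frac{10183757708078}{5917943277855} \approx 1.7208$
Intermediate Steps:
$\frac{313046}{181916} + \frac{A{\left(-654 \right)}}{397935} = \frac{313046}{181916} + \frac{1}{\left(-654\right) 397935} = 313046 \cdot \frac{1}{181916} - \frac{1}{260249490} = \frac{156523}{90958} - \frac{1}{260249490} = \frac{10183757708078}{5917943277855}$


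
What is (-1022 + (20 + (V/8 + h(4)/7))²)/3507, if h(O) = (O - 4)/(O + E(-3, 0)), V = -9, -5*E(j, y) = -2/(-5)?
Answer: -42607/224448 ≈ -0.18983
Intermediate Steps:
E(j, y) = -2/25 (E(j, y) = -(-2)/(5*(-5)) = -(-2)*(-1)/(5*5) = -⅕*⅖ = -2/25)
h(O) = (-4 + O)/(-2/25 + O) (h(O) = (O - 4)/(O - 2/25) = (-4 + O)/(-2/25 + O))
(-1022 + (20 + (V/8 + h(4)/7))²)/3507 = (-1022 + (20 + (-9/8 + (25*(-4 + 4)/(-2 + 25*4))/7))²)/3507 = (-1022 + (20 + (-9*⅛ + (25*0/(-2 + 100))*(⅐)))²)*(1/3507) = (-1022 + (20 + (-9/8 + (25*0/98)*(⅐)))²)*(1/3507) = (-1022 + (20 + (-9/8 + (25*(1/98)*0)*(⅐)))²)*(1/3507) = (-1022 + (20 + (-9/8 + 0*(⅐)))²)*(1/3507) = (-1022 + (20 + (-9/8 + 0))²)*(1/3507) = (-1022 + (20 - 9/8)²)*(1/3507) = (-1022 + (151/8)²)*(1/3507) = (-1022 + 22801/64)*(1/3507) = -42607/64*1/3507 = -42607/224448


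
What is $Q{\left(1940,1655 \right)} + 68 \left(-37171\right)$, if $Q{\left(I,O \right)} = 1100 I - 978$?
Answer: $-394606$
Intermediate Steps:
$Q{\left(I,O \right)} = -978 + 1100 I$
$Q{\left(1940,1655 \right)} + 68 \left(-37171\right) = \left(-978 + 1100 \cdot 1940\right) + 68 \left(-37171\right) = \left(-978 + 2134000\right) - 2527628 = 2133022 - 2527628 = -394606$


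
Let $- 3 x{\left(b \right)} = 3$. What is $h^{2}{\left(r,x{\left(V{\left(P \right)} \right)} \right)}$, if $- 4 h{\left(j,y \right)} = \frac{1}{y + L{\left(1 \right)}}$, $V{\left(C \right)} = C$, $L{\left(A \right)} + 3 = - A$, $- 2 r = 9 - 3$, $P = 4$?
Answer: $\frac{1}{400} \approx 0.0025$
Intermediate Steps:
$r = -3$ ($r = - \frac{9 - 3}{2} = \left(- \frac{1}{2}\right) 6 = -3$)
$L{\left(A \right)} = -3 - A$
$x{\left(b \right)} = -1$ ($x{\left(b \right)} = \left(- \frac{1}{3}\right) 3 = -1$)
$h{\left(j,y \right)} = - \frac{1}{4 \left(-4 + y\right)}$ ($h{\left(j,y \right)} = - \frac{1}{4 \left(y - 4\right)} = - \frac{1}{4 \left(-4 + y\right)}$)
$h^{2}{\left(r,x{\left(V{\left(P \right)} \right)} \right)} = \left(- \frac{1}{-16 + 4 \left(-1\right)}\right)^{2} = \left(- \frac{1}{-16 - 4}\right)^{2} = \left(- \frac{1}{-20}\right)^{2} = \left(\left(-1\right) \left(- \frac{1}{20}\right)\right)^{2} = \left(\frac{1}{20}\right)^{2} = \frac{1}{400}$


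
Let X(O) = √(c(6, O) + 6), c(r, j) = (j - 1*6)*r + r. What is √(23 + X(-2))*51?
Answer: 51*√(23 + 6*I) ≈ 246.63 + 31.639*I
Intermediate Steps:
c(r, j) = r + r*(-6 + j) (c(r, j) = (j - 6)*r + r = (-6 + j)*r + r = r*(-6 + j) + r = r + r*(-6 + j))
X(O) = √(-24 + 6*O) (X(O) = √(6*(-5 + O) + 6) = √((-30 + 6*O) + 6) = √(-24 + 6*O))
√(23 + X(-2))*51 = √(23 + √(-24 + 6*(-2)))*51 = √(23 + √(-24 - 12))*51 = √(23 + √(-36))*51 = √(23 + 6*I)*51 = 51*√(23 + 6*I)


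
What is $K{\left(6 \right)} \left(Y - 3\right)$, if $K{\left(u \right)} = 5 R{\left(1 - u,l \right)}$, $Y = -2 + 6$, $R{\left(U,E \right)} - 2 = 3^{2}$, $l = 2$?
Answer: $55$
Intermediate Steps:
$R{\left(U,E \right)} = 11$ ($R{\left(U,E \right)} = 2 + 3^{2} = 2 + 9 = 11$)
$Y = 4$
$K{\left(u \right)} = 55$ ($K{\left(u \right)} = 5 \cdot 11 = 55$)
$K{\left(6 \right)} \left(Y - 3\right) = 55 \left(4 - 3\right) = 55 \cdot 1 = 55$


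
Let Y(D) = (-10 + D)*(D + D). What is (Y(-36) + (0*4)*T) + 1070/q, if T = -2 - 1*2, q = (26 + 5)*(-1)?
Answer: 101602/31 ≈ 3277.5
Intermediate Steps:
Y(D) = 2*D*(-10 + D) (Y(D) = (-10 + D)*(2*D) = 2*D*(-10 + D))
q = -31 (q = 31*(-1) = -31)
T = -4 (T = -2 - 2 = -4)
(Y(-36) + (0*4)*T) + 1070/q = (2*(-36)*(-10 - 36) + (0*4)*(-4)) + 1070/(-31) = (2*(-36)*(-46) + 0*(-4)) + 1070*(-1/31) = (3312 + 0) - 1070/31 = 3312 - 1070/31 = 101602/31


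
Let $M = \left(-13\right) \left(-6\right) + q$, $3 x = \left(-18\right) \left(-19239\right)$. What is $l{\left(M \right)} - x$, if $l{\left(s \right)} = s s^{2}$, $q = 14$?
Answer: $663254$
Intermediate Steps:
$x = 115434$ ($x = \frac{\left(-18\right) \left(-19239\right)}{3} = \frac{1}{3} \cdot 346302 = 115434$)
$M = 92$ ($M = \left(-13\right) \left(-6\right) + 14 = 78 + 14 = 92$)
$l{\left(s \right)} = s^{3}$
$l{\left(M \right)} - x = 92^{3} - 115434 = 778688 - 115434 = 663254$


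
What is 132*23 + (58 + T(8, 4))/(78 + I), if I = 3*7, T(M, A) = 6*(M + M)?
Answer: 27338/9 ≈ 3037.6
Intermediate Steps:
T(M, A) = 12*M (T(M, A) = 6*(2*M) = 12*M)
I = 21
132*23 + (58 + T(8, 4))/(78 + I) = 132*23 + (58 + 12*8)/(78 + 21) = 3036 + (58 + 96)/99 = 3036 + 154*(1/99) = 3036 + 14/9 = 27338/9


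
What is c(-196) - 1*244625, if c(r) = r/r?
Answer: -244624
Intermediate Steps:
c(r) = 1
c(-196) - 1*244625 = 1 - 1*244625 = 1 - 244625 = -244624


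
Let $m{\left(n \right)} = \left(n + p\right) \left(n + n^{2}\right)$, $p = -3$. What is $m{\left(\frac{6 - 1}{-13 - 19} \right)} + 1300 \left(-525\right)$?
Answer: $- \frac{22364146365}{32768} \approx -6.825 \cdot 10^{5}$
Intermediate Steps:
$m{\left(n \right)} = \left(-3 + n\right) \left(n + n^{2}\right)$ ($m{\left(n \right)} = \left(n - 3\right) \left(n + n^{2}\right) = \left(-3 + n\right) \left(n + n^{2}\right)$)
$m{\left(\frac{6 - 1}{-13 - 19} \right)} + 1300 \left(-525\right) = \frac{6 - 1}{-13 - 19} \left(-3 + \left(\frac{6 - 1}{-13 - 19}\right)^{2} - 2 \frac{6 - 1}{-13 - 19}\right) + 1300 \left(-525\right) = \frac{5}{-32} \left(-3 + \left(\frac{5}{-32}\right)^{2} - 2 \frac{5}{-32}\right) - 682500 = 5 \left(- \frac{1}{32}\right) \left(-3 + \left(5 \left(- \frac{1}{32}\right)\right)^{2} - 2 \cdot 5 \left(- \frac{1}{32}\right)\right) - 682500 = - \frac{5 \left(-3 + \left(- \frac{5}{32}\right)^{2} - - \frac{5}{16}\right)}{32} - 682500 = - \frac{5 \left(-3 + \frac{25}{1024} + \frac{5}{16}\right)}{32} - 682500 = \left(- \frac{5}{32}\right) \left(- \frac{2727}{1024}\right) - 682500 = \frac{13635}{32768} - 682500 = - \frac{22364146365}{32768}$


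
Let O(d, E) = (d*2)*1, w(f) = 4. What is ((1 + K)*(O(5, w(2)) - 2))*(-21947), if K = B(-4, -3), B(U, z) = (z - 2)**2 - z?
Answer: -5091704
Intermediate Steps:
O(d, E) = 2*d (O(d, E) = (2*d)*1 = 2*d)
B(U, z) = (-2 + z)**2 - z
K = 28 (K = (-2 - 3)**2 - 1*(-3) = (-5)**2 + 3 = 25 + 3 = 28)
((1 + K)*(O(5, w(2)) - 2))*(-21947) = ((1 + 28)*(2*5 - 2))*(-21947) = (29*(10 - 2))*(-21947) = (29*8)*(-21947) = 232*(-21947) = -5091704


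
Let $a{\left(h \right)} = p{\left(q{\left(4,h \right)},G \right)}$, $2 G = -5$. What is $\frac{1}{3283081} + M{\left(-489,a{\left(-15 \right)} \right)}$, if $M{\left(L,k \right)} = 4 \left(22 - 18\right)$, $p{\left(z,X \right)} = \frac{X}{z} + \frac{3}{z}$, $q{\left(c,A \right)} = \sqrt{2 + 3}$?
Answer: $\frac{52529297}{3283081} \approx 16.0$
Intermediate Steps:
$G = - \frac{5}{2}$ ($G = \frac{1}{2} \left(-5\right) = - \frac{5}{2} \approx -2.5$)
$q{\left(c,A \right)} = \sqrt{5}$
$p{\left(z,X \right)} = \frac{3}{z} + \frac{X}{z}$
$a{\left(h \right)} = \frac{\sqrt{5}}{10}$ ($a{\left(h \right)} = \frac{3 - \frac{5}{2}}{\sqrt{5}} = \frac{\sqrt{5}}{5} \cdot \frac{1}{2} = \frac{\sqrt{5}}{10}$)
$M{\left(L,k \right)} = 16$ ($M{\left(L,k \right)} = 4 \cdot 4 = 16$)
$\frac{1}{3283081} + M{\left(-489,a{\left(-15 \right)} \right)} = \frac{1}{3283081} + 16 = \frac{52529297}{3283081}$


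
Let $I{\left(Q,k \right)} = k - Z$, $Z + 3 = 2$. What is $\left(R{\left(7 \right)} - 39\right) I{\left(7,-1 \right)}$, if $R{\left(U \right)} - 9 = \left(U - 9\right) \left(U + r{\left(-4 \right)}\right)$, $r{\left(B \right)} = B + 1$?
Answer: $0$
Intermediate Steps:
$Z = -1$ ($Z = -3 + 2 = -1$)
$I{\left(Q,k \right)} = 1 + k$ ($I{\left(Q,k \right)} = k - -1 = k + 1 = 1 + k$)
$r{\left(B \right)} = 1 + B$
$R{\left(U \right)} = 9 + \left(-9 + U\right) \left(-3 + U\right)$ ($R{\left(U \right)} = 9 + \left(U - 9\right) \left(U + \left(1 - 4\right)\right) = 9 + \left(-9 + U\right) \left(U - 3\right) = 9 + \left(-9 + U\right) \left(-3 + U\right)$)
$\left(R{\left(7 \right)} - 39\right) I{\left(7,-1 \right)} = \left(\left(36 + 7^{2} - 84\right) - 39\right) \left(1 - 1\right) = \left(\left(36 + 49 - 84\right) - 39\right) 0 = \left(1 - 39\right) 0 = \left(-38\right) 0 = 0$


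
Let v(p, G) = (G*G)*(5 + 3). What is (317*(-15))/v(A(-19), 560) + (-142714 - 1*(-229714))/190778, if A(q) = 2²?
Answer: 3105120723/6837483520 ≈ 0.45413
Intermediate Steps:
A(q) = 4
v(p, G) = 8*G² (v(p, G) = G²*8 = 8*G²)
(317*(-15))/v(A(-19), 560) + (-142714 - 1*(-229714))/190778 = (317*(-15))/((8*560²)) + (-142714 - 1*(-229714))/190778 = -4755/(8*313600) + (-142714 + 229714)*(1/190778) = -4755/2508800 + 87000*(1/190778) = -4755*1/2508800 + 43500/95389 = -951/501760 + 43500/95389 = 3105120723/6837483520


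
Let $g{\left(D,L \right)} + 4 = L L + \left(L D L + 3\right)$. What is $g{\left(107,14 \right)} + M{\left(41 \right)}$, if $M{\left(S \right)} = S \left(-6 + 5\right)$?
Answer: $21126$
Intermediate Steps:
$g{\left(D,L \right)} = -1 + L^{2} + D L^{2}$ ($g{\left(D,L \right)} = -4 + \left(L L + \left(L D L + 3\right)\right) = -4 + \left(L^{2} + \left(D L L + 3\right)\right) = -4 + \left(L^{2} + \left(D L^{2} + 3\right)\right) = -4 + \left(L^{2} + \left(3 + D L^{2}\right)\right) = -4 + \left(3 + L^{2} + D L^{2}\right) = -1 + L^{2} + D L^{2}$)
$M{\left(S \right)} = - S$ ($M{\left(S \right)} = S \left(-1\right) = - S$)
$g{\left(107,14 \right)} + M{\left(41 \right)} = \left(-1 + 14^{2} + 107 \cdot 14^{2}\right) - 41 = \left(-1 + 196 + 107 \cdot 196\right) - 41 = \left(-1 + 196 + 20972\right) - 41 = 21167 - 41 = 21126$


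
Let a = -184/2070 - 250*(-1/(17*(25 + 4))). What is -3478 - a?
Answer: -77168708/22185 ≈ -3478.4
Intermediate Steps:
a = 9278/22185 (a = -184*1/2070 - 250/(29*(-17)) = -4/45 - 250/(-493) = -4/45 - 250*(-1/493) = -4/45 + 250/493 = 9278/22185 ≈ 0.41821)
-3478 - a = -3478 - 1*9278/22185 = -3478 - 9278/22185 = -77168708/22185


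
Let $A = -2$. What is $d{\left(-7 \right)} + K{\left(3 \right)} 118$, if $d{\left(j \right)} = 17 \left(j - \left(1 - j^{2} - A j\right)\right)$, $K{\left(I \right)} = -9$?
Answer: $-127$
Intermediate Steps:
$d{\left(j \right)} = -17 - 17 j + 17 j^{2}$ ($d{\left(j \right)} = 17 \left(j - \left(1 - j^{2} + 2 j\right)\right) = 17 \left(-1 + j^{2} - j\right) = -17 - 17 j + 17 j^{2}$)
$d{\left(-7 \right)} + K{\left(3 \right)} 118 = \left(-17 - -119 + 17 \left(-7\right)^{2}\right) - 1062 = \left(-17 + 119 + 17 \cdot 49\right) - 1062 = \left(-17 + 119 + 833\right) - 1062 = 935 - 1062 = -127$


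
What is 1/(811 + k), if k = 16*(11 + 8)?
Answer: 1/1115 ≈ 0.00089686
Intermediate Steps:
k = 304 (k = 16*19 = 304)
1/(811 + k) = 1/(811 + 304) = 1/1115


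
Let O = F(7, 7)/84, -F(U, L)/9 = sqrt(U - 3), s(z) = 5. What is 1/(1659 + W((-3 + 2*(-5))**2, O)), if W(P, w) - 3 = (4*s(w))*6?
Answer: 1/1782 ≈ 0.00056117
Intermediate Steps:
F(U, L) = -9*sqrt(-3 + U) (F(U, L) = -9*sqrt(U - 3) = -9*sqrt(-3 + U))
O = -3/14 (O = -9*sqrt(-3 + 7)/84 = -9*sqrt(4)*(1/84) = -9*2*(1/84) = -18*1/84 = -3/14 ≈ -0.21429)
W(P, w) = 123 (W(P, w) = 3 + (4*5)*6 = 3 + 20*6 = 3 + 120 = 123)
1/(1659 + W((-3 + 2*(-5))**2, O)) = 1/(1659 + 123) = 1/1782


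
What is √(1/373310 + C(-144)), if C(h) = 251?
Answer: √34979449754410/373310 ≈ 15.843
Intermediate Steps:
√(1/373310 + C(-144)) = √(1/373310 + 251) = √(93700811/373310) = √34979449754410/373310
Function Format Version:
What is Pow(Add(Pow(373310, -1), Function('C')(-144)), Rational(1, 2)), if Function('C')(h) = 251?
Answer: Mul(Rational(1, 373310), Pow(34979449754410, Rational(1, 2))) ≈ 15.843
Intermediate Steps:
Pow(Add(Pow(373310, -1), Function('C')(-144)), Rational(1, 2)) = Pow(Add(Pow(373310, -1), 251), Rational(1, 2)) = Pow(Add(Rational(1, 373310), 251), Rational(1, 2)) = Pow(Rational(93700811, 373310), Rational(1, 2)) = Mul(Rational(1, 373310), Pow(34979449754410, Rational(1, 2)))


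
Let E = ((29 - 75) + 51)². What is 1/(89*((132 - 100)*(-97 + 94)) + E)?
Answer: -1/8519 ≈ -0.00011738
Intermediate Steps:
E = 25 (E = (-46 + 51)² = 5² = 25)
1/(89*((132 - 100)*(-97 + 94)) + E) = 1/(89*((132 - 100)*(-97 + 94)) + 25) = 1/(89*(32*(-3)) + 25) = 1/(89*(-96) + 25) = 1/(-8544 + 25) = 1/(-8519) = -1/8519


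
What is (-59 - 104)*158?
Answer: -25754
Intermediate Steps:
(-59 - 104)*158 = -163*158 = -25754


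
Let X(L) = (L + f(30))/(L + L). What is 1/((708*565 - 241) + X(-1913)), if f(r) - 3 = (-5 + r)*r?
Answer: 1913/764777807 ≈ 2.5014e-6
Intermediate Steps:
f(r) = 3 + r*(-5 + r) (f(r) = 3 + (-5 + r)*r = 3 + r*(-5 + r))
X(L) = (753 + L)/(2*L) (X(L) = (L + (3 + 30² - 5*30))/(L + L) = (L + (3 + 900 - 150))/((2*L)) = (L + 753)*(1/(2*L)) = (753 + L)*(1/(2*L)) = (753 + L)/(2*L))
1/((708*565 - 241) + X(-1913)) = 1/((708*565 - 241) + (½)*(753 - 1913)/(-1913)) = 1/((400020 - 241) + (½)*(-1/1913)*(-1160)) = 1/(399779 + 580/1913) = 1/(764777807/1913) = 1913/764777807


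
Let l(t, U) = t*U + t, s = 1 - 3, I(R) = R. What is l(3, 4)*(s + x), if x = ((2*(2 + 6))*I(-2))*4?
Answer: -1950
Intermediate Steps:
s = -2
l(t, U) = t + U*t (l(t, U) = U*t + t = t + U*t)
x = -128 (x = ((2*(2 + 6))*(-2))*4 = ((2*8)*(-2))*4 = (16*(-2))*4 = -32*4 = -128)
l(3, 4)*(s + x) = (3*(1 + 4))*(-2 - 128) = (3*5)*(-130) = 15*(-130) = -1950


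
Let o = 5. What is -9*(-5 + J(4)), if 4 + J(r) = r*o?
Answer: -99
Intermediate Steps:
J(r) = -4 + 5*r (J(r) = -4 + r*5 = -4 + 5*r)
-9*(-5 + J(4)) = -9*(-5 + (-4 + 5*4)) = -9*(-5 + (-4 + 20)) = -9*(-5 + 16) = -9*11 = -99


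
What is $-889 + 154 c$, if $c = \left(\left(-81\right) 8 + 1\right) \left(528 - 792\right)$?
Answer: $26303543$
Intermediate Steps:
$c = 170808$ ($c = \left(-648 + 1\right) \left(-264\right) = \left(-647\right) \left(-264\right) = 170808$)
$-889 + 154 c = -889 + 154 \cdot 170808 = -889 + 26304432 = 26303543$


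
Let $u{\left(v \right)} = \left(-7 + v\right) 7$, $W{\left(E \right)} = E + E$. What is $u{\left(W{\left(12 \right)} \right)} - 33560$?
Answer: $-33441$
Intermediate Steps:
$W{\left(E \right)} = 2 E$
$u{\left(v \right)} = -49 + 7 v$
$u{\left(W{\left(12 \right)} \right)} - 33560 = \left(-49 + 7 \cdot 2 \cdot 12\right) - 33560 = \left(-49 + 7 \cdot 24\right) - 33560 = \left(-49 + 168\right) - 33560 = 119 - 33560 = -33441$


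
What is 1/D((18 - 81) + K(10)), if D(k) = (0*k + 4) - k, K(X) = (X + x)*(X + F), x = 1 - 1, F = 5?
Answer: -1/83 ≈ -0.012048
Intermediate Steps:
x = 0
K(X) = X*(5 + X) (K(X) = (X + 0)*(X + 5) = X*(5 + X))
D(k) = 4 - k (D(k) = (0 + 4) - k = 4 - k)
1/D((18 - 81) + K(10)) = 1/(4 - ((18 - 81) + 10*(5 + 10))) = 1/(4 - (-63 + 10*15)) = 1/(4 - (-63 + 150)) = 1/(4 - 1*87) = 1/(4 - 87) = 1/(-83) = -1/83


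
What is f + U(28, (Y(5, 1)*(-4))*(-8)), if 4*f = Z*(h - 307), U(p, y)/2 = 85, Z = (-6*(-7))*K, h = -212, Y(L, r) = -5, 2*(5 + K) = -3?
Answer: 142367/4 ≈ 35592.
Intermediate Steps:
K = -13/2 (K = -5 + (½)*(-3) = -5 - 3/2 = -13/2 ≈ -6.5000)
Z = -273 (Z = -6*(-7)*(-13/2) = 42*(-13/2) = -273)
U(p, y) = 170 (U(p, y) = 2*85 = 170)
f = 141687/4 (f = (-273*(-212 - 307))/4 = (-273*(-519))/4 = (¼)*141687 = 141687/4 ≈ 35422.)
f + U(28, (Y(5, 1)*(-4))*(-8)) = 141687/4 + 170 = 142367/4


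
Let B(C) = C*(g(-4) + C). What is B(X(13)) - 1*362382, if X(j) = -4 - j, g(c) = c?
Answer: -362025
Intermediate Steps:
B(C) = C*(-4 + C)
B(X(13)) - 1*362382 = (-4 - 1*13)*(-4 + (-4 - 1*13)) - 1*362382 = (-4 - 13)*(-4 + (-4 - 13)) - 362382 = -17*(-4 - 17) - 362382 = -17*(-21) - 362382 = 357 - 362382 = -362025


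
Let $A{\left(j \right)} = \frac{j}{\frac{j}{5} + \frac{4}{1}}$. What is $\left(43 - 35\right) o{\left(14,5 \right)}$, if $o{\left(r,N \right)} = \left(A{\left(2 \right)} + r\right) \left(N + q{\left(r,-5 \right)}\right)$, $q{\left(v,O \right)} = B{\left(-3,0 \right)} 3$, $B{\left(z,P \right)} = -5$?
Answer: $- \frac{12720}{11} \approx -1156.4$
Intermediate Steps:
$A{\left(j \right)} = \frac{j}{4 + \frac{j}{5}}$ ($A{\left(j \right)} = \frac{j}{j \frac{1}{5} + 4 \cdot 1} = \frac{j}{\frac{j}{5} + 4} = \frac{j}{4 + \frac{j}{5}}$)
$q{\left(v,O \right)} = -15$ ($q{\left(v,O \right)} = \left(-5\right) 3 = -15$)
$o{\left(r,N \right)} = \left(-15 + N\right) \left(\frac{5}{11} + r\right)$ ($o{\left(r,N \right)} = \left(5 \cdot 2 \frac{1}{20 + 2} + r\right) \left(N - 15\right) = \left(5 \cdot 2 \cdot \frac{1}{22} + r\right) \left(-15 + N\right) = \left(\frac{5}{11} + r\right) \left(-15 + N\right) = \left(-15 + N\right) \left(\frac{5}{11} + r\right)$)
$\left(43 - 35\right) o{\left(14,5 \right)} = \left(43 - 35\right) \left(- \frac{75}{11} - 210 + \frac{5}{11} \cdot 5 + 5 \cdot 14\right) = 8 \left(- \frac{75}{11} - 210 + \frac{25}{11} + 70\right) = 8 \left(- \frac{1590}{11}\right) = - \frac{12720}{11}$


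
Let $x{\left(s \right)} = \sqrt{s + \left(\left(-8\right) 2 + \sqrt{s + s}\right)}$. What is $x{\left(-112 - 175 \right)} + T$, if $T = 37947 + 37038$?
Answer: $74985 + \sqrt{-303 + i \sqrt{574}} \approx 74986.0 + 17.42 i$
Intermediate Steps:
$T = 74985$
$x{\left(s \right)} = \sqrt{-16 + s + \sqrt{2} \sqrt{s}}$ ($x{\left(s \right)} = \sqrt{s + \left(-16 + \sqrt{2 s}\right)} = \sqrt{s + \left(-16 + \sqrt{2} \sqrt{s}\right)} = \sqrt{-16 + s + \sqrt{2} \sqrt{s}}$)
$x{\left(-112 - 175 \right)} + T = \sqrt{-16 - 287 + \sqrt{2} \sqrt{-112 - 175}} + 74985 = \sqrt{-16 - 287 + \sqrt{2} \sqrt{-287}} + 74985 = \sqrt{-16 - 287 + \sqrt{2} i \sqrt{287}} + 74985 = \sqrt{-16 - 287 + i \sqrt{574}} + 74985 = \sqrt{-303 + i \sqrt{574}} + 74985 = 74985 + \sqrt{-303 + i \sqrt{574}}$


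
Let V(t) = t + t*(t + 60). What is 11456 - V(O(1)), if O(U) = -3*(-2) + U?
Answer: 10980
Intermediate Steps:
O(U) = 6 + U
V(t) = t + t*(60 + t)
11456 - V(O(1)) = 11456 - (6 + 1)*(61 + (6 + 1)) = 11456 - 7*(61 + 7) = 11456 - 7*68 = 11456 - 1*476 = 11456 - 476 = 10980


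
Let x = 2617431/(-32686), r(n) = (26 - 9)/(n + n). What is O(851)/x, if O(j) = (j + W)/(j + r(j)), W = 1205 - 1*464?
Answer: -88565462624/3791136791589 ≈ -0.023361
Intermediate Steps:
r(n) = 17/(2*n) (r(n) = 17/((2*n)) = 17*(1/(2*n)) = 17/(2*n))
W = 741 (W = 1205 - 464 = 741)
O(j) = (741 + j)/(j + 17/(2*j)) (O(j) = (j + 741)/(j + 17/(2*j)) = (741 + j)/(j + 17/(2*j)))
x = -2617431/32686 (x = 2617431*(-1/32686) = -2617431/32686 ≈ -80.078)
O(851)/x = (2*851*(741 + 851)/(17 + 2*851²))/(-2617431/32686) = (2*851*1592/(17 + 2*724201))*(-32686/2617431) = (2*851*1592/(17 + 1448402))*(-32686/2617431) = (2*851*1592/1448419)*(-32686/2617431) = (2*851*(1/1448419)*1592)*(-32686/2617431) = (2709584/1448419)*(-32686/2617431) = -88565462624/3791136791589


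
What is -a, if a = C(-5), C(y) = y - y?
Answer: 0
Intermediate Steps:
C(y) = 0
a = 0
-a = -1*0 = 0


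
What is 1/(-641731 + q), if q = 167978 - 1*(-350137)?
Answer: -1/123616 ≈ -8.0896e-6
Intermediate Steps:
q = 518115 (q = 167978 + 350137 = 518115)
1/(-641731 + q) = 1/(-641731 + 518115) = 1/(-123616) = -1/123616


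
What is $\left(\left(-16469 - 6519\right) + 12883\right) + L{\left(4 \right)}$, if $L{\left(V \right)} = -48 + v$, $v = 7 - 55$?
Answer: $-10201$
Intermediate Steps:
$v = -48$
$L{\left(V \right)} = -96$ ($L{\left(V \right)} = -48 - 48 = -96$)
$\left(\left(-16469 - 6519\right) + 12883\right) + L{\left(4 \right)} = \left(\left(-16469 - 6519\right) + 12883\right) - 96 = \left(-22988 + 12883\right) - 96 = -10105 - 96 = -10201$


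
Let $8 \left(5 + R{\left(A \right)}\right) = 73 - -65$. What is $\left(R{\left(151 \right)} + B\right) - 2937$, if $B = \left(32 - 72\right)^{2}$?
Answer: $- \frac{5299}{4} \approx -1324.8$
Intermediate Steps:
$B = 1600$ ($B = \left(-40\right)^{2} = 1600$)
$R{\left(A \right)} = \frac{49}{4}$ ($R{\left(A \right)} = -5 + \frac{73 - -65}{8} = -5 + \frac{73 + 65}{8} = -5 + \frac{1}{8} \cdot 138 = -5 + \frac{69}{4} = \frac{49}{4}$)
$\left(R{\left(151 \right)} + B\right) - 2937 = \left(\frac{49}{4} + 1600\right) - 2937 = \frac{6449}{4} - 2937 = - \frac{5299}{4}$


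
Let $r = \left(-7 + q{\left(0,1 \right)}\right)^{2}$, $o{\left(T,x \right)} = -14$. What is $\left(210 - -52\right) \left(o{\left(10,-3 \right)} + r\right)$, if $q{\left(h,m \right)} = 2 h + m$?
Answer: $5764$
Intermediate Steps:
$q{\left(h,m \right)} = m + 2 h$
$r = 36$ ($r = \left(-7 + \left(1 + 2 \cdot 0\right)\right)^{2} = \left(-7 + \left(1 + 0\right)\right)^{2} = \left(-7 + 1\right)^{2} = \left(-6\right)^{2} = 36$)
$\left(210 - -52\right) \left(o{\left(10,-3 \right)} + r\right) = \left(210 - -52\right) \left(-14 + 36\right) = \left(210 + 52\right) 22 = 262 \cdot 22 = 5764$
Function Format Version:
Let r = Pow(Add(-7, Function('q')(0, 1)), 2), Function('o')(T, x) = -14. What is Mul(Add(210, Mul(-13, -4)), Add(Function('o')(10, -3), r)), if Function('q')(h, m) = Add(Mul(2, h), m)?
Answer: 5764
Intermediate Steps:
Function('q')(h, m) = Add(m, Mul(2, h))
r = 36 (r = Pow(Add(-7, Add(1, Mul(2, 0))), 2) = Pow(Add(-7, Add(1, 0)), 2) = Pow(Add(-7, 1), 2) = Pow(-6, 2) = 36)
Mul(Add(210, Mul(-13, -4)), Add(Function('o')(10, -3), r)) = Mul(Add(210, Mul(-13, -4)), Add(-14, 36)) = Mul(Add(210, 52), 22) = Mul(262, 22) = 5764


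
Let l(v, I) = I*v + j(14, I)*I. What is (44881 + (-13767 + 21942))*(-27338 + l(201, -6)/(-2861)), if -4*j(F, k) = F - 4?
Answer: -4149659749312/2861 ≈ -1.4504e+9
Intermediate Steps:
j(F, k) = 1 - F/4 (j(F, k) = -(F - 4)/4 = -(-4 + F)/4 = 1 - F/4)
l(v, I) = -5*I/2 + I*v (l(v, I) = I*v + (1 - 1/4*14)*I = I*v + (1 - 7/2)*I = I*v - 5*I/2 = -5*I/2 + I*v)
(44881 + (-13767 + 21942))*(-27338 + l(201, -6)/(-2861)) = (44881 + (-13767 + 21942))*(-27338 + ((1/2)*(-6)*(-5 + 2*201))/(-2861)) = (44881 + 8175)*(-27338 + ((1/2)*(-6)*(-5 + 402))*(-1/2861)) = 53056*(-27338 + ((1/2)*(-6)*397)*(-1/2861)) = 53056*(-27338 - 1191*(-1/2861)) = 53056*(-27338 + 1191/2861) = 53056*(-78212827/2861) = -4149659749312/2861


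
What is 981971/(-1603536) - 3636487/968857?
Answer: -6782627295179/1553597078352 ≈ -4.3658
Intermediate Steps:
981971/(-1603536) - 3636487/968857 = 981971*(-1/1603536) - 3636487*1/968857 = -981971/1603536 - 3636487/968857 = -6782627295179/1553597078352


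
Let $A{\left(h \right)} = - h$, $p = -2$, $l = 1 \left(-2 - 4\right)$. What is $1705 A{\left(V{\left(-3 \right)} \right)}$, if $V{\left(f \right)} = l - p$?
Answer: $6820$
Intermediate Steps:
$l = -6$ ($l = 1 \left(-6\right) = -6$)
$V{\left(f \right)} = -4$ ($V{\left(f \right)} = -6 - -2 = -6 + 2 = -4$)
$1705 A{\left(V{\left(-3 \right)} \right)} = 1705 \left(\left(-1\right) \left(-4\right)\right) = 1705 \cdot 4 = 6820$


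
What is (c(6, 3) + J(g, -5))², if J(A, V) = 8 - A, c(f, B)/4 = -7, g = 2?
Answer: 484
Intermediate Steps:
c(f, B) = -28 (c(f, B) = 4*(-7) = -28)
(c(6, 3) + J(g, -5))² = (-28 + (8 - 1*2))² = (-28 + (8 - 2))² = (-28 + 6)² = (-22)² = 484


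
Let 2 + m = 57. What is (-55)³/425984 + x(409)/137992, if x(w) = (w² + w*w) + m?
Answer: 14947883641/7347798016 ≈ 2.0343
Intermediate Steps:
m = 55 (m = -2 + 57 = 55)
x(w) = 55 + 2*w² (x(w) = (w² + w*w) + 55 = (w² + w²) + 55 = 2*w² + 55 = 55 + 2*w²)
(-55)³/425984 + x(409)/137992 = (-55)³/425984 + (55 + 2*409²)/137992 = -166375*1/425984 + (55 + 2*167281)*(1/137992) = -166375/425984 + (55 + 334562)*(1/137992) = -166375/425984 + 334617*(1/137992) = -166375/425984 + 334617/137992 = 14947883641/7347798016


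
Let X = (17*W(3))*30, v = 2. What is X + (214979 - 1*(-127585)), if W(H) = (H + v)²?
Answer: 355314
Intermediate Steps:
W(H) = (2 + H)² (W(H) = (H + 2)² = (2 + H)²)
X = 12750 (X = (17*(2 + 3)²)*30 = (17*5²)*30 = (17*25)*30 = 425*30 = 12750)
X + (214979 - 1*(-127585)) = 12750 + (214979 - 1*(-127585)) = 12750 + (214979 + 127585) = 12750 + 342564 = 355314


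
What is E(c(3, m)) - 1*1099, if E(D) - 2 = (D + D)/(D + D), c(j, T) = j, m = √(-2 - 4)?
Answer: -1096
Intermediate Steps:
m = I*√6 (m = √(-6) = I*√6 ≈ 2.4495*I)
E(D) = 3 (E(D) = 2 + (D + D)/(D + D) = 2 + (2*D)/((2*D)) = 2 + (2*D)*(1/(2*D)) = 2 + 1 = 3)
E(c(3, m)) - 1*1099 = 3 - 1*1099 = 3 - 1099 = -1096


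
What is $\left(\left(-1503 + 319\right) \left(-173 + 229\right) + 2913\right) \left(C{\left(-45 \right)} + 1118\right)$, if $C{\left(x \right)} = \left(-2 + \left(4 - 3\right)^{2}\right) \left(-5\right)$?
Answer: $-71188093$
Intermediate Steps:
$C{\left(x \right)} = 5$ ($C{\left(x \right)} = \left(-2 + 1^{2}\right) \left(-5\right) = \left(-2 + 1\right) \left(-5\right) = \left(-1\right) \left(-5\right) = 5$)
$\left(\left(-1503 + 319\right) \left(-173 + 229\right) + 2913\right) \left(C{\left(-45 \right)} + 1118\right) = \left(\left(-1503 + 319\right) \left(-173 + 229\right) + 2913\right) \left(5 + 1118\right) = \left(\left(-1184\right) 56 + 2913\right) 1123 = \left(-66304 + 2913\right) 1123 = \left(-63391\right) 1123 = -71188093$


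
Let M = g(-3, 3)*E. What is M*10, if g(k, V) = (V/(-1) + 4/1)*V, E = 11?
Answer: 330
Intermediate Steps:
g(k, V) = V*(4 - V) (g(k, V) = (V*(-1) + 4*1)*V = (-V + 4)*V = (4 - V)*V = V*(4 - V))
M = 33 (M = (3*(4 - 1*3))*11 = (3*(4 - 3))*11 = (3*1)*11 = 3*11 = 33)
M*10 = 33*10 = 330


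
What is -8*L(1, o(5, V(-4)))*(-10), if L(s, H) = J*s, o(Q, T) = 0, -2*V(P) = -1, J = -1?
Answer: -80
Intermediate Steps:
V(P) = 1/2 (V(P) = -1/2*(-1) = 1/2)
L(s, H) = -s
-8*L(1, o(5, V(-4)))*(-10) = -(-8)*(-10) = -8*(-1)*(-10) = 8*(-10) = -80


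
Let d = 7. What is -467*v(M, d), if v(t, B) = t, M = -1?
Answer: 467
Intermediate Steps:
-467*v(M, d) = -467*(-1) = 467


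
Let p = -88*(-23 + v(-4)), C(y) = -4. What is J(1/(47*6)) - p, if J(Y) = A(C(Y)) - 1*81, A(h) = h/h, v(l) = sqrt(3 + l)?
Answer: -2104 + 88*I ≈ -2104.0 + 88.0*I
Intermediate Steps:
A(h) = 1
J(Y) = -80 (J(Y) = 1 - 1*81 = 1 - 81 = -80)
p = 2024 - 88*I (p = -88*(-23 + sqrt(3 - 4)) = -88*(-23 + sqrt(-1)) = -88*(-23 + I) = 2024 - 88*I ≈ 2024.0 - 88.0*I)
J(1/(47*6)) - p = -80 - (2024 - 88*I) = -80 + (-2024 + 88*I) = -2104 + 88*I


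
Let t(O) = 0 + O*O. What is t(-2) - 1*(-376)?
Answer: 380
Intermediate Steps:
t(O) = O² (t(O) = 0 + O² = O²)
t(-2) - 1*(-376) = (-2)² - 1*(-376) = 4 + 376 = 380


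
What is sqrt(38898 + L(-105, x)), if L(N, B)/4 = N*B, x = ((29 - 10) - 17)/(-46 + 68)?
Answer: sqrt(4702038)/11 ≈ 197.13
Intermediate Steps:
x = 1/11 (x = (19 - 17)/22 = 2*(1/22) = 1/11 ≈ 0.090909)
L(N, B) = 4*B*N (L(N, B) = 4*(N*B) = 4*(B*N) = 4*B*N)
sqrt(38898 + L(-105, x)) = sqrt(38898 + 4*(1/11)*(-105)) = sqrt(38898 - 420/11) = sqrt(427458/11) = sqrt(4702038)/11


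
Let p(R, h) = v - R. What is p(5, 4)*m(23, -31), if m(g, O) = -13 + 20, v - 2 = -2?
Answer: -35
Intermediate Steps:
v = 0 (v = 2 - 2 = 0)
m(g, O) = 7
p(R, h) = -R (p(R, h) = 0 - R = -R)
p(5, 4)*m(23, -31) = -1*5*7 = -5*7 = -35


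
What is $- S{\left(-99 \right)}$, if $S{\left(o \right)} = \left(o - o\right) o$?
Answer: $0$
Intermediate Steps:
$S{\left(o \right)} = 0$ ($S{\left(o \right)} = 0 o = 0$)
$- S{\left(-99 \right)} = \left(-1\right) 0 = 0$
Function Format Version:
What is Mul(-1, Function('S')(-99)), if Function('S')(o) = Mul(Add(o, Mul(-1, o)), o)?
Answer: 0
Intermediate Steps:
Function('S')(o) = 0 (Function('S')(o) = Mul(0, o) = 0)
Mul(-1, Function('S')(-99)) = Mul(-1, 0) = 0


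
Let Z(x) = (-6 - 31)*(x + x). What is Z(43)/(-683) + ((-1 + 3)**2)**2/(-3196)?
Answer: 2539686/545717 ≈ 4.6539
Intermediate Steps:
Z(x) = -74*x
Z(43)/(-683) + ((-1 + 3)**2)**2/(-3196) = -74*43/(-683) + ((-1 + 3)**2)**2/(-3196) = -3182*(-1/683) + (2**2)**2*(-1/3196) = 3182/683 + 4**2*(-1/3196) = 3182/683 + 16*(-1/3196) = 3182/683 - 4/799 = 2539686/545717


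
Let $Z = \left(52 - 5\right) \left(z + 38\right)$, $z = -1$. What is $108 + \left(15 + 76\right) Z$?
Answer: $158357$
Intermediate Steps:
$Z = 1739$ ($Z = \left(52 - 5\right) \left(-1 + 38\right) = 47 \cdot 37 = 1739$)
$108 + \left(15 + 76\right) Z = 108 + \left(15 + 76\right) 1739 = 108 + 91 \cdot 1739 = 108 + 158249 = 158357$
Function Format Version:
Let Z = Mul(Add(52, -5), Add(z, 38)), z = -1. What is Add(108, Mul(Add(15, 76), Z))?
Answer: 158357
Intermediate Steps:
Z = 1739 (Z = Mul(Add(52, -5), Add(-1, 38)) = Mul(47, 37) = 1739)
Add(108, Mul(Add(15, 76), Z)) = Add(108, Mul(Add(15, 76), 1739)) = Add(108, Mul(91, 1739)) = Add(108, 158249) = 158357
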